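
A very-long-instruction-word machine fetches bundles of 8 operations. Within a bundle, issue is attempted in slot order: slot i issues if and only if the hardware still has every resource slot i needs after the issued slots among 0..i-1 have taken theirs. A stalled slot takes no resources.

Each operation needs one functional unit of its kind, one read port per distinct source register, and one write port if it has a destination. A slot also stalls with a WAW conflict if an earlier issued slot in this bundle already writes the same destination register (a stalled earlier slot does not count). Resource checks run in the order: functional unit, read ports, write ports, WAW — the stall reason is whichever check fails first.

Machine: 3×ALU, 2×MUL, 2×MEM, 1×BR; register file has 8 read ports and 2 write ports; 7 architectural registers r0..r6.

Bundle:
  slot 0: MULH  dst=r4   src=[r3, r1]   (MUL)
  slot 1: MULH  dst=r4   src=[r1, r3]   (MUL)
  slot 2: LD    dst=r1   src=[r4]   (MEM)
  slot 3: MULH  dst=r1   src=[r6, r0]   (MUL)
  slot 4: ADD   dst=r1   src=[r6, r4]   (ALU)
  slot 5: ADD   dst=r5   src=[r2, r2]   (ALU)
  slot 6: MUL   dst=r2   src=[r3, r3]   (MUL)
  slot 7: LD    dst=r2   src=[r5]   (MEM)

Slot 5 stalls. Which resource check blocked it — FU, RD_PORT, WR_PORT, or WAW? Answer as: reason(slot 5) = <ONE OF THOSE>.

(0) want 1×MUL +2rd +1wr — yes → AL3|MU1|ME2|BR1|rd6|wr1
(1) want 1×MUL +2rd +1wr — WAW → AL3|MU1|ME2|BR1|rd6|wr1
(2) want 1×MEM +1rd +1wr — yes → AL3|MU1|ME1|BR1|rd5|wr0
(3) want 1×MUL +2rd +1wr — WR_PORT → AL3|MU1|ME1|BR1|rd5|wr0
(4) want 1×ALU +2rd +1wr — WR_PORT → AL3|MU1|ME1|BR1|rd5|wr0
(5) want 1×ALU +1rd +1wr — WR_PORT → AL3|MU1|ME1|BR1|rd5|wr0
(6) want 1×MUL +1rd +1wr — WR_PORT → AL3|MU1|ME1|BR1|rd5|wr0
(7) want 1×MEM +1rd +1wr — WR_PORT → AL3|MU1|ME1|BR1|rd5|wr0

reason(slot 5) = WR_PORT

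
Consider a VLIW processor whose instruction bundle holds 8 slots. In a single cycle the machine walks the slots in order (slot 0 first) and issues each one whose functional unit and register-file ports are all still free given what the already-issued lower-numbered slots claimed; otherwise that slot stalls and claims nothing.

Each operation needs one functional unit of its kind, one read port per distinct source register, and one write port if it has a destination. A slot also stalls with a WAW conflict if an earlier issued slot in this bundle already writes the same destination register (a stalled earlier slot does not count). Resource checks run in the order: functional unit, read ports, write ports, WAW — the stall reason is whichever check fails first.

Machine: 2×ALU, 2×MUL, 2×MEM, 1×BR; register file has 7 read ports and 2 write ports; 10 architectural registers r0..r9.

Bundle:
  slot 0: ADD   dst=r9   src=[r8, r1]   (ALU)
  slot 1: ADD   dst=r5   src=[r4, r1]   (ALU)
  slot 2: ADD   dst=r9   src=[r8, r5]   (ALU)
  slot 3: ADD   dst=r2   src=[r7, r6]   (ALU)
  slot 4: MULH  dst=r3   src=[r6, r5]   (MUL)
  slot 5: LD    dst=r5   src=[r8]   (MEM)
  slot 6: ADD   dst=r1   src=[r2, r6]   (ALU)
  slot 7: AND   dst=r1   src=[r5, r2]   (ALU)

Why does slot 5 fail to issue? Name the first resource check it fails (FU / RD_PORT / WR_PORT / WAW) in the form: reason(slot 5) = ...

reason(slot 5) = WR_PORT

slot 0 (ALU): ISSUE — free A1,Mu2,Ld2,B1 rp5 wp1
slot 1 (ALU): ISSUE — free A0,Mu2,Ld2,B1 rp3 wp0
slot 2 (ALU): stall FU — free A0,Mu2,Ld2,B1 rp3 wp0
slot 3 (ALU): stall FU — free A0,Mu2,Ld2,B1 rp3 wp0
slot 4 (MUL): stall WR_PORT — free A0,Mu2,Ld2,B1 rp3 wp0
slot 5 (MEM): stall WR_PORT — free A0,Mu2,Ld2,B1 rp3 wp0
slot 6 (ALU): stall FU — free A0,Mu2,Ld2,B1 rp3 wp0
slot 7 (ALU): stall FU — free A0,Mu2,Ld2,B1 rp3 wp0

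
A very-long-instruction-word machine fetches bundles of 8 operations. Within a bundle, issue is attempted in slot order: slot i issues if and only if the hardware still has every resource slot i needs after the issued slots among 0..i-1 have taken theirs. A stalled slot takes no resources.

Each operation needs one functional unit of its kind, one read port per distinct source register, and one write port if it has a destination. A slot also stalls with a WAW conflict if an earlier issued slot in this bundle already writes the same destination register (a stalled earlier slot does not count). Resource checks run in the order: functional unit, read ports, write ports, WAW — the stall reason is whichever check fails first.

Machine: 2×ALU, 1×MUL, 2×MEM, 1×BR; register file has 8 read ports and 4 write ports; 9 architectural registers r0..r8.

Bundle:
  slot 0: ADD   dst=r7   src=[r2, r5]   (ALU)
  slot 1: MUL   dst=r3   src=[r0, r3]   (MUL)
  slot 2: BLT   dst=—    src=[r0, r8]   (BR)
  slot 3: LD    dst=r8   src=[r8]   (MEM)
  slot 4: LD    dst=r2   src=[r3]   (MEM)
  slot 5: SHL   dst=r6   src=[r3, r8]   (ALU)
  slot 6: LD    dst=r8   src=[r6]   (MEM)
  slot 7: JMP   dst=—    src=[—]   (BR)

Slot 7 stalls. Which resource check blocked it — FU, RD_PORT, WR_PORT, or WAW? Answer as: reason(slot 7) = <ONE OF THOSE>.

reason(slot 7) = FU

[0] ALU needs rd=2 wr=1: ok; after: ALU=1 MUL=1 MEM=2 BR=1, R=6, W=3
[1] MUL needs rd=2 wr=1: ok; after: ALU=1 MUL=0 MEM=2 BR=1, R=4, W=2
[2] BR needs rd=2 wr=0: ok; after: ALU=1 MUL=0 MEM=2 BR=0, R=2, W=2
[3] MEM needs rd=1 wr=1: ok; after: ALU=1 MUL=0 MEM=1 BR=0, R=1, W=1
[4] MEM needs rd=1 wr=1: ok; after: ALU=1 MUL=0 MEM=0 BR=0, R=0, W=0
[5] ALU needs rd=2 wr=1: RD_PORT; after: ALU=1 MUL=0 MEM=0 BR=0, R=0, W=0
[6] MEM needs rd=1 wr=1: FU; after: ALU=1 MUL=0 MEM=0 BR=0, R=0, W=0
[7] BR needs rd=0 wr=0: FU; after: ALU=1 MUL=0 MEM=0 BR=0, R=0, W=0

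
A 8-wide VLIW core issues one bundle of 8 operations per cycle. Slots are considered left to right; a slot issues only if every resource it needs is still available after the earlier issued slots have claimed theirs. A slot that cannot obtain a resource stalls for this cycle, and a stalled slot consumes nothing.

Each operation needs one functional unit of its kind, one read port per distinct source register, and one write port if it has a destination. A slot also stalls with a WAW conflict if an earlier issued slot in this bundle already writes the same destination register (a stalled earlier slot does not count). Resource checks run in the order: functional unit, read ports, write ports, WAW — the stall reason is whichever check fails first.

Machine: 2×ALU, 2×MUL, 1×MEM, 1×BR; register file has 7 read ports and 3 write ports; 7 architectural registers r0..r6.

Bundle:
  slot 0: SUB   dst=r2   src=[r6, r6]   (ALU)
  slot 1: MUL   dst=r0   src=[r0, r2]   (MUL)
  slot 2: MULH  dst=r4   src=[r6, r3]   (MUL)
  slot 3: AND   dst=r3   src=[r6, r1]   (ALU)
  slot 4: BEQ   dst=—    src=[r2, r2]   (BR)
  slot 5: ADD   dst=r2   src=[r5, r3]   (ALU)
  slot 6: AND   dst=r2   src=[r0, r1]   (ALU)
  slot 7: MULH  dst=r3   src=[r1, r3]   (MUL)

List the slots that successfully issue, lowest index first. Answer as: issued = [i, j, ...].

issued = [0, 1, 2, 4]

slot 0 (ALU): ISSUE — free A1,Mu2,Ld1,B1 rp6 wp2
slot 1 (MUL): ISSUE — free A1,Mu1,Ld1,B1 rp4 wp1
slot 2 (MUL): ISSUE — free A1,Mu0,Ld1,B1 rp2 wp0
slot 3 (ALU): stall WR_PORT — free A1,Mu0,Ld1,B1 rp2 wp0
slot 4 (BR): ISSUE — free A1,Mu0,Ld1,B0 rp1 wp0
slot 5 (ALU): stall RD_PORT — free A1,Mu0,Ld1,B0 rp1 wp0
slot 6 (ALU): stall RD_PORT — free A1,Mu0,Ld1,B0 rp1 wp0
slot 7 (MUL): stall FU — free A1,Mu0,Ld1,B0 rp1 wp0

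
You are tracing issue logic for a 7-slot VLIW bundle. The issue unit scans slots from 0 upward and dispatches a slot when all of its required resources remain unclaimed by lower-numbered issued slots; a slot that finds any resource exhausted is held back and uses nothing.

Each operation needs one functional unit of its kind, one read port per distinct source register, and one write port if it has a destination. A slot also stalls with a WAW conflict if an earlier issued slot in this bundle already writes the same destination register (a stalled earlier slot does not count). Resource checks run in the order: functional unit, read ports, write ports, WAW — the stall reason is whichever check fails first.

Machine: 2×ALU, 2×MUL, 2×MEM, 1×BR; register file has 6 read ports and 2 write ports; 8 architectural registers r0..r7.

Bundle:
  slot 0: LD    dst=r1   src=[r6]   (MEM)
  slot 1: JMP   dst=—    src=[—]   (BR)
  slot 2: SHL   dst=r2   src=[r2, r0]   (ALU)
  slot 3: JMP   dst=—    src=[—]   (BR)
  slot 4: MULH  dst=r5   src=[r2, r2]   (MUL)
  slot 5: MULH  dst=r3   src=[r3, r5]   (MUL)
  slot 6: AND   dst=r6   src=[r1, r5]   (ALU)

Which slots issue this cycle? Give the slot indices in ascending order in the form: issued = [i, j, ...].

(0) want 1×MEM +1rd +1wr — yes → AL2|MU2|ME1|BR1|rd5|wr1
(1) want 1×BR +0rd +0wr — yes → AL2|MU2|ME1|BR0|rd5|wr1
(2) want 1×ALU +2rd +1wr — yes → AL1|MU2|ME1|BR0|rd3|wr0
(3) want 1×BR +0rd +0wr — FU → AL1|MU2|ME1|BR0|rd3|wr0
(4) want 1×MUL +1rd +1wr — WR_PORT → AL1|MU2|ME1|BR0|rd3|wr0
(5) want 1×MUL +2rd +1wr — WR_PORT → AL1|MU2|ME1|BR0|rd3|wr0
(6) want 1×ALU +2rd +1wr — WR_PORT → AL1|MU2|ME1|BR0|rd3|wr0

issued = [0, 1, 2]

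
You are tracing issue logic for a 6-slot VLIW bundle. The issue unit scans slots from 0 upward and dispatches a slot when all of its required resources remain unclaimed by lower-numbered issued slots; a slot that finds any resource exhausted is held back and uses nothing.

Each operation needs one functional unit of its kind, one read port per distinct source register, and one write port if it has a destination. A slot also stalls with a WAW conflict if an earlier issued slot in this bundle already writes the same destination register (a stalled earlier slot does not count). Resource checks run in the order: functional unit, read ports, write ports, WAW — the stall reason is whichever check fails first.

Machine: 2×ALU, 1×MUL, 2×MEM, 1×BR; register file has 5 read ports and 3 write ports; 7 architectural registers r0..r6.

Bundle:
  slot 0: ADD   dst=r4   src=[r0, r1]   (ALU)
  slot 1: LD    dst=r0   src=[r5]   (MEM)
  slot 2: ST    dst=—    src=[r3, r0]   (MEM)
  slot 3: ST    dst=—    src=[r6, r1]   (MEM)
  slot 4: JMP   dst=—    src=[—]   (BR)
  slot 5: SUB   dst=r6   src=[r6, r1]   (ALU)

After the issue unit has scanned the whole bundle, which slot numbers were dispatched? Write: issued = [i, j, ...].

[0] ALU needs rd=2 wr=1: ok; after: ALU=1 MUL=1 MEM=2 BR=1, R=3, W=2
[1] MEM needs rd=1 wr=1: ok; after: ALU=1 MUL=1 MEM=1 BR=1, R=2, W=1
[2] MEM needs rd=2 wr=0: ok; after: ALU=1 MUL=1 MEM=0 BR=1, R=0, W=1
[3] MEM needs rd=2 wr=0: FU; after: ALU=1 MUL=1 MEM=0 BR=1, R=0, W=1
[4] BR needs rd=0 wr=0: ok; after: ALU=1 MUL=1 MEM=0 BR=0, R=0, W=1
[5] ALU needs rd=2 wr=1: RD_PORT; after: ALU=1 MUL=1 MEM=0 BR=0, R=0, W=1

issued = [0, 1, 2, 4]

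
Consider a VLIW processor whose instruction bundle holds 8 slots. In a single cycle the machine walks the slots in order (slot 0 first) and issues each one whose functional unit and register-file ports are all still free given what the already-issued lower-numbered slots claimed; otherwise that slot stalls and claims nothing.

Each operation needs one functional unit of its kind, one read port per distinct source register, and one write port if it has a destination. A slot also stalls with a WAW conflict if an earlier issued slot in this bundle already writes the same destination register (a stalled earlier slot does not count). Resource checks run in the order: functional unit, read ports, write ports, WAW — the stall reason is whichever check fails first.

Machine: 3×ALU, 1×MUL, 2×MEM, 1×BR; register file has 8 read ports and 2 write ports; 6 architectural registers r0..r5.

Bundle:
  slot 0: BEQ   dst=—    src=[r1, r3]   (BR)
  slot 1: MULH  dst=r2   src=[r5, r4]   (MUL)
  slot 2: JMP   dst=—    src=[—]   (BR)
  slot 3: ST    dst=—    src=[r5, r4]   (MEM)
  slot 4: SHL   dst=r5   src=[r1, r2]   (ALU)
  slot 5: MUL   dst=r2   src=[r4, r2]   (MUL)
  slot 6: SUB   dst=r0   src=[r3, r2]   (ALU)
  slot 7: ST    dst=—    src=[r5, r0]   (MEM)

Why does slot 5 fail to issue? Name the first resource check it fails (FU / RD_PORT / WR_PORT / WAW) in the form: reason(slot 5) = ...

(0) want 1×BR +2rd +0wr — yes → AL3|MU1|ME2|BR0|rd6|wr2
(1) want 1×MUL +2rd +1wr — yes → AL3|MU0|ME2|BR0|rd4|wr1
(2) want 1×BR +0rd +0wr — FU → AL3|MU0|ME2|BR0|rd4|wr1
(3) want 1×MEM +2rd +0wr — yes → AL3|MU0|ME1|BR0|rd2|wr1
(4) want 1×ALU +2rd +1wr — yes → AL2|MU0|ME1|BR0|rd0|wr0
(5) want 1×MUL +2rd +1wr — FU → AL2|MU0|ME1|BR0|rd0|wr0
(6) want 1×ALU +2rd +1wr — RD_PORT → AL2|MU0|ME1|BR0|rd0|wr0
(7) want 1×MEM +2rd +0wr — RD_PORT → AL2|MU0|ME1|BR0|rd0|wr0

reason(slot 5) = FU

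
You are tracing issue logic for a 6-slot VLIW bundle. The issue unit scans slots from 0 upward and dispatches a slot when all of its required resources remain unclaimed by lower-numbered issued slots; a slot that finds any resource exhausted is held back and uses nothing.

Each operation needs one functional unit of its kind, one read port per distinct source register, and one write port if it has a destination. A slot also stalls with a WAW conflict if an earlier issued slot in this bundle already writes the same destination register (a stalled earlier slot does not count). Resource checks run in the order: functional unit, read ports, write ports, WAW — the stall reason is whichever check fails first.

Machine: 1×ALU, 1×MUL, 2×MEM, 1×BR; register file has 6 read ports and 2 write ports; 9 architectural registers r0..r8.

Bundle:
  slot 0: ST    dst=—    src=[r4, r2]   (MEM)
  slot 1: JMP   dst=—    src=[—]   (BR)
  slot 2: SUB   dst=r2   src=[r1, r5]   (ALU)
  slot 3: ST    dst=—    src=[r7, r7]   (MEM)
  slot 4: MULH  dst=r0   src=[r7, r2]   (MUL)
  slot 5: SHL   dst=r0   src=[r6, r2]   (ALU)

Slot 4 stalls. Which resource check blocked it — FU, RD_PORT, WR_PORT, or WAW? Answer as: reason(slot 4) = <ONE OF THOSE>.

slot 0 (MEM): ISSUE — free A1,Mu1,Ld1,B1 rp4 wp2
slot 1 (BR): ISSUE — free A1,Mu1,Ld1,B0 rp4 wp2
slot 2 (ALU): ISSUE — free A0,Mu1,Ld1,B0 rp2 wp1
slot 3 (MEM): ISSUE — free A0,Mu1,Ld0,B0 rp1 wp1
slot 4 (MUL): stall RD_PORT — free A0,Mu1,Ld0,B0 rp1 wp1
slot 5 (ALU): stall FU — free A0,Mu1,Ld0,B0 rp1 wp1

reason(slot 4) = RD_PORT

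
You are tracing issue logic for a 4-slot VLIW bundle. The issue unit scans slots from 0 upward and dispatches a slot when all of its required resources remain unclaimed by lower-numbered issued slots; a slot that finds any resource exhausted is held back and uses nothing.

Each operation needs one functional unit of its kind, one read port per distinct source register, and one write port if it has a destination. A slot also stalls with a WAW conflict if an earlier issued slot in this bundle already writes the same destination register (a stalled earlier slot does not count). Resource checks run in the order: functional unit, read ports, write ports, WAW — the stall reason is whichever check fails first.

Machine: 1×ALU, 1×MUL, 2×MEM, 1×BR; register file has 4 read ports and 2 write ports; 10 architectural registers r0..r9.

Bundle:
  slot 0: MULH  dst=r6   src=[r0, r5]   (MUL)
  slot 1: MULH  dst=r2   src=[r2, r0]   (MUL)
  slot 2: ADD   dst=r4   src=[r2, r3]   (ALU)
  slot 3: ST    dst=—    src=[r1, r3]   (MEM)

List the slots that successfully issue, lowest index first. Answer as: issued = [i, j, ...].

issued = [0, 2]

[0] MUL needs rd=2 wr=1: ok; after: ALU=1 MUL=0 MEM=2 BR=1, R=2, W=1
[1] MUL needs rd=2 wr=1: FU; after: ALU=1 MUL=0 MEM=2 BR=1, R=2, W=1
[2] ALU needs rd=2 wr=1: ok; after: ALU=0 MUL=0 MEM=2 BR=1, R=0, W=0
[3] MEM needs rd=2 wr=0: RD_PORT; after: ALU=0 MUL=0 MEM=2 BR=1, R=0, W=0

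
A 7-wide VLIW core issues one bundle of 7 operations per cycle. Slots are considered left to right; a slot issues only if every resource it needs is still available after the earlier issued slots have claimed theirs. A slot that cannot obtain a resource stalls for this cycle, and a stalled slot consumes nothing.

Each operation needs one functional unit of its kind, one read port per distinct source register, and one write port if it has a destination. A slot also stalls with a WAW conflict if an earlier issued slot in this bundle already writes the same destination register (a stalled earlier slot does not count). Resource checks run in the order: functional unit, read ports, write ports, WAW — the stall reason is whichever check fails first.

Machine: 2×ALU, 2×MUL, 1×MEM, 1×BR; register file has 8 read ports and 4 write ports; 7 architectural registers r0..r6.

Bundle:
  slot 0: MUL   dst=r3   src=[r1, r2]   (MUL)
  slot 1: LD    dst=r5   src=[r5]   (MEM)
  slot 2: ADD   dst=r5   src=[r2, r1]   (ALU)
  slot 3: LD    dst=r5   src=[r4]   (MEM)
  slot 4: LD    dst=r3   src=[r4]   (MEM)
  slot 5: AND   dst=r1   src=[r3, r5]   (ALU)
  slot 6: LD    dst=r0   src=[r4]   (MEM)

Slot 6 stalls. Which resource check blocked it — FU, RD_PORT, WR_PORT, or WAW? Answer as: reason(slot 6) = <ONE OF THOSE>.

slot 0 (MUL): ISSUE — free A2,Mu1,Ld1,B1 rp6 wp3
slot 1 (MEM): ISSUE — free A2,Mu1,Ld0,B1 rp5 wp2
slot 2 (ALU): stall WAW — free A2,Mu1,Ld0,B1 rp5 wp2
slot 3 (MEM): stall FU — free A2,Mu1,Ld0,B1 rp5 wp2
slot 4 (MEM): stall FU — free A2,Mu1,Ld0,B1 rp5 wp2
slot 5 (ALU): ISSUE — free A1,Mu1,Ld0,B1 rp3 wp1
slot 6 (MEM): stall FU — free A1,Mu1,Ld0,B1 rp3 wp1

reason(slot 6) = FU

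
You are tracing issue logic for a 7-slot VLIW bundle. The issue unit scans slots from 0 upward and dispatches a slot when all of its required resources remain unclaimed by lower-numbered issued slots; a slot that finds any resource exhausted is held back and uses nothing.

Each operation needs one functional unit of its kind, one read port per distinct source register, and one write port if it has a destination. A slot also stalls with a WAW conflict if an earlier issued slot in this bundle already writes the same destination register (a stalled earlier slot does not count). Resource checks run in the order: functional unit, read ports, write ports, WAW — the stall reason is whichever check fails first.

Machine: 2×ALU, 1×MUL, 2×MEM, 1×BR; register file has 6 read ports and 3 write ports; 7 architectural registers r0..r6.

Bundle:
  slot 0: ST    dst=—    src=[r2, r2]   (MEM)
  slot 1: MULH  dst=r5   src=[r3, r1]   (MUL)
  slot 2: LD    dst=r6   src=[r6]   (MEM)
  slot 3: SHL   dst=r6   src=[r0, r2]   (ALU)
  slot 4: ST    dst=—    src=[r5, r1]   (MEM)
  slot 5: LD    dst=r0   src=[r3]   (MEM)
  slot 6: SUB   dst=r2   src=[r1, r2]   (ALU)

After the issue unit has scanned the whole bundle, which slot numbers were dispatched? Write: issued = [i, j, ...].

slot 0 (MEM): ISSUE — free A2,Mu1,Ld1,B1 rp5 wp3
slot 1 (MUL): ISSUE — free A2,Mu0,Ld1,B1 rp3 wp2
slot 2 (MEM): ISSUE — free A2,Mu0,Ld0,B1 rp2 wp1
slot 3 (ALU): stall WAW — free A2,Mu0,Ld0,B1 rp2 wp1
slot 4 (MEM): stall FU — free A2,Mu0,Ld0,B1 rp2 wp1
slot 5 (MEM): stall FU — free A2,Mu0,Ld0,B1 rp2 wp1
slot 6 (ALU): ISSUE — free A1,Mu0,Ld0,B1 rp0 wp0

issued = [0, 1, 2, 6]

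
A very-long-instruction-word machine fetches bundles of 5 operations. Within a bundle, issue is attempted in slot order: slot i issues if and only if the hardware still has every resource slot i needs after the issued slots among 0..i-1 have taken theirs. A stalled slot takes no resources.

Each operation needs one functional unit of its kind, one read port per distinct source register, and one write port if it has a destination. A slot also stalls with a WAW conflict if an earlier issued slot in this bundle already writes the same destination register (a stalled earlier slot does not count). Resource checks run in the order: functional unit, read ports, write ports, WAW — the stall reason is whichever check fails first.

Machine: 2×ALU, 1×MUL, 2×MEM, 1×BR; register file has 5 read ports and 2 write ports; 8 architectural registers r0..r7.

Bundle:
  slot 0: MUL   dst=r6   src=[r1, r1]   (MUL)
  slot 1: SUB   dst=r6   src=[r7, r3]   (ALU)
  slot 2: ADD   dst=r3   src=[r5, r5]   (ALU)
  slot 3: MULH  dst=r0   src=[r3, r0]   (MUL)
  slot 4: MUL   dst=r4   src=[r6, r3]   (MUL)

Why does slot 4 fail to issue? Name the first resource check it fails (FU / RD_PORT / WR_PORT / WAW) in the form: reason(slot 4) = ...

reason(slot 4) = FU

[0] MUL needs rd=1 wr=1: ok; after: ALU=2 MUL=0 MEM=2 BR=1, R=4, W=1
[1] ALU needs rd=2 wr=1: WAW; after: ALU=2 MUL=0 MEM=2 BR=1, R=4, W=1
[2] ALU needs rd=1 wr=1: ok; after: ALU=1 MUL=0 MEM=2 BR=1, R=3, W=0
[3] MUL needs rd=2 wr=1: FU; after: ALU=1 MUL=0 MEM=2 BR=1, R=3, W=0
[4] MUL needs rd=2 wr=1: FU; after: ALU=1 MUL=0 MEM=2 BR=1, R=3, W=0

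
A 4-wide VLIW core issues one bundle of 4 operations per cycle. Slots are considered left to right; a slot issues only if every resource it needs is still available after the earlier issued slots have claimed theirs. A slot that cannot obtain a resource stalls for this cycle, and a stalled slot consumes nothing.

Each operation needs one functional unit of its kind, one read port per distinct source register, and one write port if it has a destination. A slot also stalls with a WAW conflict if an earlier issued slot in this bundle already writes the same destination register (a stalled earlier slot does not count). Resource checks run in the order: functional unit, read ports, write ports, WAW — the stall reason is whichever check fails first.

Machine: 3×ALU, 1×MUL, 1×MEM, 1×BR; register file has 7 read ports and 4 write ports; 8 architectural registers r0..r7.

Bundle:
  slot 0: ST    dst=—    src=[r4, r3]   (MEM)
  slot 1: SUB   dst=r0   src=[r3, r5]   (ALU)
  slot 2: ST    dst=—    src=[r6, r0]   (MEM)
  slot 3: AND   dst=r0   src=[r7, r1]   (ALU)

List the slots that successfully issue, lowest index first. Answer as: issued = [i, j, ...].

issued = [0, 1]

(0) want 1×MEM +2rd +0wr — yes → AL3|MU1|ME0|BR1|rd5|wr4
(1) want 1×ALU +2rd +1wr — yes → AL2|MU1|ME0|BR1|rd3|wr3
(2) want 1×MEM +2rd +0wr — FU → AL2|MU1|ME0|BR1|rd3|wr3
(3) want 1×ALU +2rd +1wr — WAW → AL2|MU1|ME0|BR1|rd3|wr3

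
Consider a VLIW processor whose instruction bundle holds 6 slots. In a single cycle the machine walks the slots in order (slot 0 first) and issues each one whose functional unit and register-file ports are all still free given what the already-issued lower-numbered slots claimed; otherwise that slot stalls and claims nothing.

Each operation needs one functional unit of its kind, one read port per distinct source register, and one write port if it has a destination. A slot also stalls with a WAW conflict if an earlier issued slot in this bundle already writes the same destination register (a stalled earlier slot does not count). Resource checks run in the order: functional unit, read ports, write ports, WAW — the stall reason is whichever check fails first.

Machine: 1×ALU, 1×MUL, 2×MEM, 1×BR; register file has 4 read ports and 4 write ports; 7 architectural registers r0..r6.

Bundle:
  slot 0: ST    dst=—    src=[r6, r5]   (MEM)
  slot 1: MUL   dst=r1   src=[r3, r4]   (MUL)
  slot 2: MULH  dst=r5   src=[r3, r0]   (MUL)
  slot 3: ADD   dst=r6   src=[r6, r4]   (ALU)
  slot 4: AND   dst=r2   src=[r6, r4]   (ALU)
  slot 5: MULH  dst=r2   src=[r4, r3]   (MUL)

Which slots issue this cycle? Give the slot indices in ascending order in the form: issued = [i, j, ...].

issued = [0, 1]

#0 MEM src=r6,r5 dispatched  <A:1 Mu:1 Ld:1 B:1 rd:2 wr:4>
#1 MUL src=r3,r4 dispatched  <A:1 Mu:0 Ld:1 B:1 rd:0 wr:3>
#2 MUL src=r3,r0 held:FU  <A:1 Mu:0 Ld:1 B:1 rd:0 wr:3>
#3 ALU src=r6,r4 held:RD_PORT  <A:1 Mu:0 Ld:1 B:1 rd:0 wr:3>
#4 ALU src=r6,r4 held:RD_PORT  <A:1 Mu:0 Ld:1 B:1 rd:0 wr:3>
#5 MUL src=r4,r3 held:FU  <A:1 Mu:0 Ld:1 B:1 rd:0 wr:3>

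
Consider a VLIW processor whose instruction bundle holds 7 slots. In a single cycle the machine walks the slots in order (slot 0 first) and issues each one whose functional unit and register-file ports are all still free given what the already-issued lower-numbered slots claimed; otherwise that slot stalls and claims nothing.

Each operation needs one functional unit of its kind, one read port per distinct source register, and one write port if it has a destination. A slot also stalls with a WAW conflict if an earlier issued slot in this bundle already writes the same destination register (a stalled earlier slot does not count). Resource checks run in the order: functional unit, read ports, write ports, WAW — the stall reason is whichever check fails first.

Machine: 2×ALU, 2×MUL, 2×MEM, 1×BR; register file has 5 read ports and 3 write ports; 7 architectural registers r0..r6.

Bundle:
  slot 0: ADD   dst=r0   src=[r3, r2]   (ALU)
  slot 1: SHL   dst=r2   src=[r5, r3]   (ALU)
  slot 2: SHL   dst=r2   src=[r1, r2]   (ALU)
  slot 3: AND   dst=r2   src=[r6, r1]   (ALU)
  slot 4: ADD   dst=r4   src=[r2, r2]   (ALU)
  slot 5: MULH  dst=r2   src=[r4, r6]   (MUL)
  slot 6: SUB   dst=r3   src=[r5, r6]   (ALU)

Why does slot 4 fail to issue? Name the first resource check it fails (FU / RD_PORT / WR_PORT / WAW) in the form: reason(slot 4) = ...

slot 0 (ALU): ISSUE — free A1,Mu2,Ld2,B1 rp3 wp2
slot 1 (ALU): ISSUE — free A0,Mu2,Ld2,B1 rp1 wp1
slot 2 (ALU): stall FU — free A0,Mu2,Ld2,B1 rp1 wp1
slot 3 (ALU): stall FU — free A0,Mu2,Ld2,B1 rp1 wp1
slot 4 (ALU): stall FU — free A0,Mu2,Ld2,B1 rp1 wp1
slot 5 (MUL): stall RD_PORT — free A0,Mu2,Ld2,B1 rp1 wp1
slot 6 (ALU): stall FU — free A0,Mu2,Ld2,B1 rp1 wp1

reason(slot 4) = FU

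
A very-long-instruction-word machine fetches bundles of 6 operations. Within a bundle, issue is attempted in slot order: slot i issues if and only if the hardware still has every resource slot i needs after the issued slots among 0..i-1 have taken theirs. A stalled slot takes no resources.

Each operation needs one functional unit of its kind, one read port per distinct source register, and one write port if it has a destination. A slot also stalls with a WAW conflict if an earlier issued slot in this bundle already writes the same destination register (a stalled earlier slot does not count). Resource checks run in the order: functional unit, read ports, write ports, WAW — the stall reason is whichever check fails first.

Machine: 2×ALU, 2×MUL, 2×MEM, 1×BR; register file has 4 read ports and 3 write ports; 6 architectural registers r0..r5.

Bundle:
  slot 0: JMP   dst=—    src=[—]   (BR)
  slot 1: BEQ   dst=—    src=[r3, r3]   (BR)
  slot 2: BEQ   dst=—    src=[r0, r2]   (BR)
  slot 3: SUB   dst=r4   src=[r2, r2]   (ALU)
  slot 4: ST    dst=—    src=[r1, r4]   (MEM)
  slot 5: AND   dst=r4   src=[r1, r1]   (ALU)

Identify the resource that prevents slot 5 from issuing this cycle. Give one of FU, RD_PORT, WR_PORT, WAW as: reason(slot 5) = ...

slot 0 (BR): ISSUE — free A2,Mu2,Ld2,B0 rp4 wp3
slot 1 (BR): stall FU — free A2,Mu2,Ld2,B0 rp4 wp3
slot 2 (BR): stall FU — free A2,Mu2,Ld2,B0 rp4 wp3
slot 3 (ALU): ISSUE — free A1,Mu2,Ld2,B0 rp3 wp2
slot 4 (MEM): ISSUE — free A1,Mu2,Ld1,B0 rp1 wp2
slot 5 (ALU): stall WAW — free A1,Mu2,Ld1,B0 rp1 wp2

reason(slot 5) = WAW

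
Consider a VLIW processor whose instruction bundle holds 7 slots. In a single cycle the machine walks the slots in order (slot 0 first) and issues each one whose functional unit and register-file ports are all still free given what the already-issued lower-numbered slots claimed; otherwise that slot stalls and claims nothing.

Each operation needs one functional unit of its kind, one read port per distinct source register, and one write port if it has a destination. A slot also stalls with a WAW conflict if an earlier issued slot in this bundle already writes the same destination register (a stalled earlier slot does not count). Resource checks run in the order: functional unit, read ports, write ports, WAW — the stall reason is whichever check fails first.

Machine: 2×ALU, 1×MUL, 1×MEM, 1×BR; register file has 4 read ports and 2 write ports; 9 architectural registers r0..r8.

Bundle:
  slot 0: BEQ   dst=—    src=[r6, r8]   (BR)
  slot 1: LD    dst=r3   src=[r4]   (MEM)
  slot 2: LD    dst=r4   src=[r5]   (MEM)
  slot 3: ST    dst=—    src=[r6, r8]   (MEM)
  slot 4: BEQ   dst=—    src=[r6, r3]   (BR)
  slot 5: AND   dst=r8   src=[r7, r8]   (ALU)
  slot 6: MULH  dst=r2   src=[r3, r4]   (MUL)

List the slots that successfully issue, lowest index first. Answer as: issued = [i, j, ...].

  0. BR ⇒ go  {2A/1Mu/1Ld/0B | 2r 2w}
  1. MEM→r3 ⇒ go  {2A/1Mu/0Ld/0B | 1r 1w}
  2. MEM→r4 ⇒ no(FU)  {2A/1Mu/0Ld/0B | 1r 1w}
  3. MEM ⇒ no(FU)  {2A/1Mu/0Ld/0B | 1r 1w}
  4. BR ⇒ no(FU)  {2A/1Mu/0Ld/0B | 1r 1w}
  5. ALU→r8 ⇒ no(RD_PORT)  {2A/1Mu/0Ld/0B | 1r 1w}
  6. MUL→r2 ⇒ no(RD_PORT)  {2A/1Mu/0Ld/0B | 1r 1w}

issued = [0, 1]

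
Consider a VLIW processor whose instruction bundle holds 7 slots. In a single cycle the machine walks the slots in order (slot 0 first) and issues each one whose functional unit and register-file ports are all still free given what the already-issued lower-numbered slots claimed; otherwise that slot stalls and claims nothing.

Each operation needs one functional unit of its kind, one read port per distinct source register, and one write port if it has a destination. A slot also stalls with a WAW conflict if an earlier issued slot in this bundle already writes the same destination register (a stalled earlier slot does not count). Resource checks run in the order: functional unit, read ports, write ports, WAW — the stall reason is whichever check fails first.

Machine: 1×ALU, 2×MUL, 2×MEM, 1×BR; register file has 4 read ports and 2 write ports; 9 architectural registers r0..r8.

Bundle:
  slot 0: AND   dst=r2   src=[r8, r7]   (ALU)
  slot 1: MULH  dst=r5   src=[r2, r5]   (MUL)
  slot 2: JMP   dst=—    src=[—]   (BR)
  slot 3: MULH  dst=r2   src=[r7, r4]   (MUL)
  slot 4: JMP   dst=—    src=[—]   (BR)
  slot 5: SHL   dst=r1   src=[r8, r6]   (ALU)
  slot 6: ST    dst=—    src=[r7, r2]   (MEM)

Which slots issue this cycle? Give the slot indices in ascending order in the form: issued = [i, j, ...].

issued = [0, 1, 2]

  0. ALU→r2 ⇒ go  {0A/2Mu/2Ld/1B | 2r 1w}
  1. MUL→r5 ⇒ go  {0A/1Mu/2Ld/1B | 0r 0w}
  2. BR ⇒ go  {0A/1Mu/2Ld/0B | 0r 0w}
  3. MUL→r2 ⇒ no(RD_PORT)  {0A/1Mu/2Ld/0B | 0r 0w}
  4. BR ⇒ no(FU)  {0A/1Mu/2Ld/0B | 0r 0w}
  5. ALU→r1 ⇒ no(FU)  {0A/1Mu/2Ld/0B | 0r 0w}
  6. MEM ⇒ no(RD_PORT)  {0A/1Mu/2Ld/0B | 0r 0w}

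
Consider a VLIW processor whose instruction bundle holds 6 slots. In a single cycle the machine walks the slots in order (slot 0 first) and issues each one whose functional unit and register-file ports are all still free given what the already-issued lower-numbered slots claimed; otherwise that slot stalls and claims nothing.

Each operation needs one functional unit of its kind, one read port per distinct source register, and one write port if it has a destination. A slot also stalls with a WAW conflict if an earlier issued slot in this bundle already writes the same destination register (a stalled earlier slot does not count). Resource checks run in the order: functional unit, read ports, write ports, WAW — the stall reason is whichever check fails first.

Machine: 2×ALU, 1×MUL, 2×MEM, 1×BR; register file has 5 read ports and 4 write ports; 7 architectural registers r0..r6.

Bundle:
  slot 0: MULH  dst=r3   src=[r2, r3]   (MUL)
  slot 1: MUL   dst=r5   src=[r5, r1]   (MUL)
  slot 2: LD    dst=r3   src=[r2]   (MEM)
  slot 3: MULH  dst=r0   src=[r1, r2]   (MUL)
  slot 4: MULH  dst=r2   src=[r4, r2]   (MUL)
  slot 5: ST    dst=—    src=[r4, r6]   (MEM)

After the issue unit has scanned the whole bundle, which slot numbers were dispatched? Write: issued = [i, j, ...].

issued = [0, 5]

[0] MUL needs rd=2 wr=1: ok; after: ALU=2 MUL=0 MEM=2 BR=1, R=3, W=3
[1] MUL needs rd=2 wr=1: FU; after: ALU=2 MUL=0 MEM=2 BR=1, R=3, W=3
[2] MEM needs rd=1 wr=1: WAW; after: ALU=2 MUL=0 MEM=2 BR=1, R=3, W=3
[3] MUL needs rd=2 wr=1: FU; after: ALU=2 MUL=0 MEM=2 BR=1, R=3, W=3
[4] MUL needs rd=2 wr=1: FU; after: ALU=2 MUL=0 MEM=2 BR=1, R=3, W=3
[5] MEM needs rd=2 wr=0: ok; after: ALU=2 MUL=0 MEM=1 BR=1, R=1, W=3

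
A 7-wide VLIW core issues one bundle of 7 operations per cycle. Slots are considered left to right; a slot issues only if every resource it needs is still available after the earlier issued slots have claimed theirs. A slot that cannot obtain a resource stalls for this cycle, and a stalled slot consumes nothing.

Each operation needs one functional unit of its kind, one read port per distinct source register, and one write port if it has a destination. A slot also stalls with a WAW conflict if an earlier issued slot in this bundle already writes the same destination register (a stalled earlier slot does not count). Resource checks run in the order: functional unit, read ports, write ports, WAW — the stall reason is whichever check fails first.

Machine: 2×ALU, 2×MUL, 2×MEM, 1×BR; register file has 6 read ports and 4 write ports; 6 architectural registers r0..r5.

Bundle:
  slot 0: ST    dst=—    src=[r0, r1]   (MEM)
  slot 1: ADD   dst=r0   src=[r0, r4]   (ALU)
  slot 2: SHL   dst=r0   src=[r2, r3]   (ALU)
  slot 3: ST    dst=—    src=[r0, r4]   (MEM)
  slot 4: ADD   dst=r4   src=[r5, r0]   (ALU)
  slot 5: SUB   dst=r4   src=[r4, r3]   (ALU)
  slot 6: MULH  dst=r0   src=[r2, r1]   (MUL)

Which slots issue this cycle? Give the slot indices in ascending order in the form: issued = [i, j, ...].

  0. MEM ⇒ go  {2A/2Mu/1Ld/1B | 4r 4w}
  1. ALU→r0 ⇒ go  {1A/2Mu/1Ld/1B | 2r 3w}
  2. ALU→r0 ⇒ no(WAW)  {1A/2Mu/1Ld/1B | 2r 3w}
  3. MEM ⇒ go  {1A/2Mu/0Ld/1B | 0r 3w}
  4. ALU→r4 ⇒ no(RD_PORT)  {1A/2Mu/0Ld/1B | 0r 3w}
  5. ALU→r4 ⇒ no(RD_PORT)  {1A/2Mu/0Ld/1B | 0r 3w}
  6. MUL→r0 ⇒ no(RD_PORT)  {1A/2Mu/0Ld/1B | 0r 3w}

issued = [0, 1, 3]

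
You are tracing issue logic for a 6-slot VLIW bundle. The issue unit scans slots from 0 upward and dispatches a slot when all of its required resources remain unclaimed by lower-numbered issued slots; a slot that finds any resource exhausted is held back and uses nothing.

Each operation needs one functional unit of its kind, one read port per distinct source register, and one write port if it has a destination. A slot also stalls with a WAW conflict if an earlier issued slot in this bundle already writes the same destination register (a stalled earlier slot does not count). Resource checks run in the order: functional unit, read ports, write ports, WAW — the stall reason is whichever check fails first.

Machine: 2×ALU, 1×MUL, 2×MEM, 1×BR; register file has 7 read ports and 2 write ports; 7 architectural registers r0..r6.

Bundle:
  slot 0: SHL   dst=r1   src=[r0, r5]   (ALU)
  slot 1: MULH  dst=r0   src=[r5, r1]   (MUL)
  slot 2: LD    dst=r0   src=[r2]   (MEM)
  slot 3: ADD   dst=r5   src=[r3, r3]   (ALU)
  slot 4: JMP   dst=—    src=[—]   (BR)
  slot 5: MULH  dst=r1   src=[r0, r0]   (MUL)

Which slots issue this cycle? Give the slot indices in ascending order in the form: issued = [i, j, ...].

issued = [0, 1, 4]

[0] ALU needs rd=2 wr=1: ok; after: ALU=1 MUL=1 MEM=2 BR=1, R=5, W=1
[1] MUL needs rd=2 wr=1: ok; after: ALU=1 MUL=0 MEM=2 BR=1, R=3, W=0
[2] MEM needs rd=1 wr=1: WR_PORT; after: ALU=1 MUL=0 MEM=2 BR=1, R=3, W=0
[3] ALU needs rd=1 wr=1: WR_PORT; after: ALU=1 MUL=0 MEM=2 BR=1, R=3, W=0
[4] BR needs rd=0 wr=0: ok; after: ALU=1 MUL=0 MEM=2 BR=0, R=3, W=0
[5] MUL needs rd=1 wr=1: FU; after: ALU=1 MUL=0 MEM=2 BR=0, R=3, W=0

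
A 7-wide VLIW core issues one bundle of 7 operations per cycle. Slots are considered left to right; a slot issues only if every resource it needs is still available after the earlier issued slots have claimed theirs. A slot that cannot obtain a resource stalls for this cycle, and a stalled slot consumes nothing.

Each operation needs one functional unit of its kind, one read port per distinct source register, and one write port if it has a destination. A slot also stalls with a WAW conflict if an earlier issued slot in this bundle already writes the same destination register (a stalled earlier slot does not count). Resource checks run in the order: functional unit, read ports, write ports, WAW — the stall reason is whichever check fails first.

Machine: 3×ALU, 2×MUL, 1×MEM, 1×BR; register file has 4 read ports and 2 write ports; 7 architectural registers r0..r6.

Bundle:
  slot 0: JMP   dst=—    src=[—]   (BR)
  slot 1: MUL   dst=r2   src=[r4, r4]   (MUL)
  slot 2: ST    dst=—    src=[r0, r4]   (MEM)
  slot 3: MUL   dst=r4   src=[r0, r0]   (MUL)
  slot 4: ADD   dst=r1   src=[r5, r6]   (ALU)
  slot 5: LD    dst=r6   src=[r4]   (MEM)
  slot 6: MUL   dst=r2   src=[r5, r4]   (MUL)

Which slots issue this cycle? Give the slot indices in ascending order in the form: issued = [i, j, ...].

[0] BR needs rd=0 wr=0: ok; after: ALU=3 MUL=2 MEM=1 BR=0, R=4, W=2
[1] MUL needs rd=1 wr=1: ok; after: ALU=3 MUL=1 MEM=1 BR=0, R=3, W=1
[2] MEM needs rd=2 wr=0: ok; after: ALU=3 MUL=1 MEM=0 BR=0, R=1, W=1
[3] MUL needs rd=1 wr=1: ok; after: ALU=3 MUL=0 MEM=0 BR=0, R=0, W=0
[4] ALU needs rd=2 wr=1: RD_PORT; after: ALU=3 MUL=0 MEM=0 BR=0, R=0, W=0
[5] MEM needs rd=1 wr=1: FU; after: ALU=3 MUL=0 MEM=0 BR=0, R=0, W=0
[6] MUL needs rd=2 wr=1: FU; after: ALU=3 MUL=0 MEM=0 BR=0, R=0, W=0

issued = [0, 1, 2, 3]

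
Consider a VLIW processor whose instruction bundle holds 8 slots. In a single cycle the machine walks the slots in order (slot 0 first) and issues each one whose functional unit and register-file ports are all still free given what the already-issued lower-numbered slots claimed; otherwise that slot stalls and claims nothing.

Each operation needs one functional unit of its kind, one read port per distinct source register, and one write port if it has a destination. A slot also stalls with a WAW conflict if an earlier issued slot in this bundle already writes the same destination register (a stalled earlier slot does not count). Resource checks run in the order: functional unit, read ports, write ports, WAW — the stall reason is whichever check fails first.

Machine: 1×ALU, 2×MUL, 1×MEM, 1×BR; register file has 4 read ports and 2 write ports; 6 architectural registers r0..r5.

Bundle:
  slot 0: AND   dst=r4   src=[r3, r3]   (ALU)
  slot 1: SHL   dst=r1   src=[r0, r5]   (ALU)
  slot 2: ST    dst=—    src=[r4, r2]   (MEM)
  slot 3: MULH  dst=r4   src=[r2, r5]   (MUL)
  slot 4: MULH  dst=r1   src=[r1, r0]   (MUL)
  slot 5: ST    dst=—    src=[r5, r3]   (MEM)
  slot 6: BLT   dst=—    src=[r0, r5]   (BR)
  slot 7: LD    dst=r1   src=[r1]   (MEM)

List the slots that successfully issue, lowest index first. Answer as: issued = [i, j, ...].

slot 0 (ALU): ISSUE — free A0,Mu2,Ld1,B1 rp3 wp1
slot 1 (ALU): stall FU — free A0,Mu2,Ld1,B1 rp3 wp1
slot 2 (MEM): ISSUE — free A0,Mu2,Ld0,B1 rp1 wp1
slot 3 (MUL): stall RD_PORT — free A0,Mu2,Ld0,B1 rp1 wp1
slot 4 (MUL): stall RD_PORT — free A0,Mu2,Ld0,B1 rp1 wp1
slot 5 (MEM): stall FU — free A0,Mu2,Ld0,B1 rp1 wp1
slot 6 (BR): stall RD_PORT — free A0,Mu2,Ld0,B1 rp1 wp1
slot 7 (MEM): stall FU — free A0,Mu2,Ld0,B1 rp1 wp1

issued = [0, 2]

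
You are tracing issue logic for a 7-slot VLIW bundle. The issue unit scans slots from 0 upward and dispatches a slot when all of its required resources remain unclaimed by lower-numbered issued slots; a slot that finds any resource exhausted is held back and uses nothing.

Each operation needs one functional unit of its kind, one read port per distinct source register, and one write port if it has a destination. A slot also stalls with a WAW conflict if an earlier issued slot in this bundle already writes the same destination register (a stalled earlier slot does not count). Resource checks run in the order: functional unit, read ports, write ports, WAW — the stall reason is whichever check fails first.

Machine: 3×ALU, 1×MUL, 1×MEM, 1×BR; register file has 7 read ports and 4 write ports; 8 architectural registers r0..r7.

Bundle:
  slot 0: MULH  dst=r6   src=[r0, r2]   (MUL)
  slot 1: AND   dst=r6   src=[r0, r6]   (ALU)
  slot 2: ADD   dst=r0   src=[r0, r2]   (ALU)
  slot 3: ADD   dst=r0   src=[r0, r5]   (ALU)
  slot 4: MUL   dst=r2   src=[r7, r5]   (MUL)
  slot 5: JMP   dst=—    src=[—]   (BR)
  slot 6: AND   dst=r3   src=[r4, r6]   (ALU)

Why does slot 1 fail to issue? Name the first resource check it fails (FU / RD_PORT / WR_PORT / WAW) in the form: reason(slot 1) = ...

slot 0 (MUL): ISSUE — free A3,Mu0,Ld1,B1 rp5 wp3
slot 1 (ALU): stall WAW — free A3,Mu0,Ld1,B1 rp5 wp3
slot 2 (ALU): ISSUE — free A2,Mu0,Ld1,B1 rp3 wp2
slot 3 (ALU): stall WAW — free A2,Mu0,Ld1,B1 rp3 wp2
slot 4 (MUL): stall FU — free A2,Mu0,Ld1,B1 rp3 wp2
slot 5 (BR): ISSUE — free A2,Mu0,Ld1,B0 rp3 wp2
slot 6 (ALU): ISSUE — free A1,Mu0,Ld1,B0 rp1 wp1

reason(slot 1) = WAW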